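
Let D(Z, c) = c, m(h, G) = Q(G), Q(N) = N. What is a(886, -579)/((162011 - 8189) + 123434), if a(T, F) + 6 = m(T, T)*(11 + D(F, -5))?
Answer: 2655/138628 ≈ 0.019152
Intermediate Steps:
m(h, G) = G
a(T, F) = -6 + 6*T (a(T, F) = -6 + T*(11 - 5) = -6 + T*6 = -6 + 6*T)
a(886, -579)/((162011 - 8189) + 123434) = (-6 + 6*886)/((162011 - 8189) + 123434) = (-6 + 5316)/(153822 + 123434) = 5310/277256 = 5310*(1/277256) = 2655/138628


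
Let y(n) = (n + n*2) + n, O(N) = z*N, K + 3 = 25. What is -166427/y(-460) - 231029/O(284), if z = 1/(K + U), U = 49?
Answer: -106106913/1840 ≈ -57667.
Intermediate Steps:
K = 22 (K = -3 + 25 = 22)
z = 1/71 (z = 1/(22 + 49) = 1/71 ≈ 0.014085)
O(N) = N/71
y(n) = 4*n (y(n) = (n + 2*n) + n = 3*n + n = 4*n)
-166427/y(-460) - 231029/O(284) = -166427/(4*(-460)) - 231029/((1/71)*284) = -166427/(-1840) - 231029/4 = -166427*(-1/1840) - 231029*¼ = 166427/1840 - 231029/4 = -106106913/1840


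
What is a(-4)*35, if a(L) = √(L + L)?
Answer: 70*I*√2 ≈ 98.995*I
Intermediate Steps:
a(L) = √2*√L (a(L) = √(2*L) = √2*√L)
a(-4)*35 = (√2*√(-4))*35 = (√2*(2*I))*35 = (2*I*√2)*35 = 70*I*√2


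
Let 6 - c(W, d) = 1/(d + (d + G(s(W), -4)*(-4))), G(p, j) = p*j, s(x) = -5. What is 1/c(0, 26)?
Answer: 28/169 ≈ 0.16568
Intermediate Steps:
G(p, j) = j*p
c(W, d) = 6 - 1/(-80 + 2*d) (c(W, d) = 6 - 1/(d + (d - 4*(-5)*(-4))) = 6 - 1/(d + (d + 20*(-4))) = 6 - 1/(d + (d - 80)) = 6 - 1/(d + (-80 + d)) = 6 - 1/(-80 + 2*d))
1/c(0, 26) = 1/((-481 + 12*26)/(2*(-40 + 26))) = 1/((½)*(-481 + 312)/(-14)) = 1/((½)*(-1/14)*(-169)) = 1/(169/28) = 28/169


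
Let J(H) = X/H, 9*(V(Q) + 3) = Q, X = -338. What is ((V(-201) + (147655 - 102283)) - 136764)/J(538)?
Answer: 73773788/507 ≈ 1.4551e+5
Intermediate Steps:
V(Q) = -3 + Q/9
J(H) = -338/H
((V(-201) + (147655 - 102283)) - 136764)/J(538) = (((-3 + (⅑)*(-201)) + (147655 - 102283)) - 136764)/((-338/538)) = (((-3 - 67/3) + 45372) - 136764)/((-338*1/538)) = ((-76/3 + 45372) - 136764)/(-169/269) = (136040/3 - 136764)*(-269/169) = -274252/3*(-269/169) = 73773788/507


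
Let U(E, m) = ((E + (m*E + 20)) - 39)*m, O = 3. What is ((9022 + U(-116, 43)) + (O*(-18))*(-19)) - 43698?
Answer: -253939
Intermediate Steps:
U(E, m) = m*(-19 + E + E*m) (U(E, m) = ((E + (E*m + 20)) - 39)*m = ((E + (20 + E*m)) - 39)*m = ((20 + E + E*m) - 39)*m = (-19 + E + E*m)*m = m*(-19 + E + E*m))
((9022 + U(-116, 43)) + (O*(-18))*(-19)) - 43698 = ((9022 + 43*(-19 - 116 - 116*43)) + (3*(-18))*(-19)) - 43698 = ((9022 + 43*(-19 - 116 - 4988)) - 54*(-19)) - 43698 = ((9022 + 43*(-5123)) + 1026) - 43698 = ((9022 - 220289) + 1026) - 43698 = (-211267 + 1026) - 43698 = -210241 - 43698 = -253939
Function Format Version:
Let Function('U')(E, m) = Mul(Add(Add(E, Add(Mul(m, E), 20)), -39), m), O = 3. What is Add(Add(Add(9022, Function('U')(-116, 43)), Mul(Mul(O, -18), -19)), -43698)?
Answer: -253939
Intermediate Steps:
Function('U')(E, m) = Mul(m, Add(-19, E, Mul(E, m))) (Function('U')(E, m) = Mul(Add(Add(E, Add(Mul(E, m), 20)), -39), m) = Mul(Add(Add(E, Add(20, Mul(E, m))), -39), m) = Mul(Add(Add(20, E, Mul(E, m)), -39), m) = Mul(Add(-19, E, Mul(E, m)), m) = Mul(m, Add(-19, E, Mul(E, m))))
Add(Add(Add(9022, Function('U')(-116, 43)), Mul(Mul(O, -18), -19)), -43698) = Add(Add(Add(9022, Mul(43, Add(-19, -116, Mul(-116, 43)))), Mul(Mul(3, -18), -19)), -43698) = Add(Add(Add(9022, Mul(43, Add(-19, -116, -4988))), Mul(-54, -19)), -43698) = Add(Add(Add(9022, Mul(43, -5123)), 1026), -43698) = Add(Add(Add(9022, -220289), 1026), -43698) = Add(Add(-211267, 1026), -43698) = Add(-210241, -43698) = -253939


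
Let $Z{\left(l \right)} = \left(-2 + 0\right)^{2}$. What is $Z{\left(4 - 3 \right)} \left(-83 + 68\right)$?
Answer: $-60$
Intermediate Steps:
$Z{\left(l \right)} = 4$ ($Z{\left(l \right)} = \left(-2\right)^{2} = 4$)
$Z{\left(4 - 3 \right)} \left(-83 + 68\right) = 4 \left(-83 + 68\right) = 4 \left(-15\right) = -60$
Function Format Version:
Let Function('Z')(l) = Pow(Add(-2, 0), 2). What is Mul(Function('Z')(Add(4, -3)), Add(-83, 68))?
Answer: -60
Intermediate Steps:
Function('Z')(l) = 4 (Function('Z')(l) = Pow(-2, 2) = 4)
Mul(Function('Z')(Add(4, -3)), Add(-83, 68)) = Mul(4, Add(-83, 68)) = Mul(4, -15) = -60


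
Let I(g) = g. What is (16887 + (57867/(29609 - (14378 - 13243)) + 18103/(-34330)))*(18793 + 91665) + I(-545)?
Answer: 455880007647300081/244378105 ≈ 1.8655e+9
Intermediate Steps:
(16887 + (57867/(29609 - (14378 - 13243)) + 18103/(-34330)))*(18793 + 91665) + I(-545) = (16887 + (57867/(29609 - (14378 - 13243)) + 18103/(-34330)))*(18793 + 91665) - 545 = (16887 + (57867/(29609 - 1*1135) + 18103*(-1/34330)))*110458 - 545 = (16887 + (57867/(29609 - 1135) - 18103/34330))*110458 - 545 = (16887 + (57867/28474 - 18103/34330))*110458 - 545 = (16887 + 367777322/244378105)*110458 - 545 = (4127180836457/244378105)*110458 - 545 = 455880140833367306/244378105 - 545 = 455880007647300081/244378105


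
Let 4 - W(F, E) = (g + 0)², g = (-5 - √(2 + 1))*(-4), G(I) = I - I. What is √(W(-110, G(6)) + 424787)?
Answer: √(424343 - 160*√3) ≈ 651.20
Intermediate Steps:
G(I) = 0
g = 20 + 4*√3 (g = (-5 - √3)*(-4) = 20 + 4*√3 ≈ 26.928)
W(F, E) = 4 - (20 + 4*√3)² (W(F, E) = 4 - ((20 + 4*√3) + 0)² = 4 - (20 + 4*√3)²)
√(W(-110, G(6)) + 424787) = √((-444 - 160*√3) + 424787) = √(424343 - 160*√3)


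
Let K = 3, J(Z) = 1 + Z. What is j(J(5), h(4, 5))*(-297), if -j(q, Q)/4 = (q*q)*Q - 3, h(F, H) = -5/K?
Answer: -74844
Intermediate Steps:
h(F, H) = -5/3
j(q, Q) = 12 - 4*Q*q² (j(q, Q) = -4*((q*q)*Q - 3) = -4*(q²*Q - 3) = -4*(Q*q² - 3) = -4*(-3 + Q*q²) = 12 - 4*Q*q²)
j(J(5), h(4, 5))*(-297) = (12 - 4*(-5/3)*(1 + 5)²)*(-297) = (12 - 4*(-5/3)*6²)*(-297) = (12 - 4*(-5/3)*36)*(-297) = (12 + 240)*(-297) = 252*(-297) = -74844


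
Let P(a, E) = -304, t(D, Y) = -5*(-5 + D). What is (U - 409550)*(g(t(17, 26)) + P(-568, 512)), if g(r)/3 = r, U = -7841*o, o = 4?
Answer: 213402376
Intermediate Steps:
t(D, Y) = 25 - 5*D
U = -31364 (U = -7841*4 = -31364)
g(r) = 3*r
(U - 409550)*(g(t(17, 26)) + P(-568, 512)) = (-31364 - 409550)*(3*(25 - 5*17) - 304) = -440914*(3*(25 - 85) - 304) = -440914*(3*(-60) - 304) = -440914*(-180 - 304) = -440914*(-484) = 213402376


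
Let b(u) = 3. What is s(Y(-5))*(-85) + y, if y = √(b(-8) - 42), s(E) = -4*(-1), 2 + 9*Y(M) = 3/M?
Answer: -340 + I*√39 ≈ -340.0 + 6.245*I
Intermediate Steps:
Y(M) = -2/9 + 1/(3*M) (Y(M) = -2/9 + (3/M)/9 = -2/9 + 1/(3*M))
s(E) = 4
y = I*√39 (y = √(3 - 42) = √(-39) = I*√39 ≈ 6.245*I)
s(Y(-5))*(-85) + y = 4*(-85) + I*√39 = -340 + I*√39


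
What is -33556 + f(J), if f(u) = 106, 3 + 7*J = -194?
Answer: -33450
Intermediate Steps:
J = -197/7 (J = -3/7 + (1/7)*(-194) = -3/7 - 194/7 = -197/7 ≈ -28.143)
-33556 + f(J) = -33556 + 106 = -33450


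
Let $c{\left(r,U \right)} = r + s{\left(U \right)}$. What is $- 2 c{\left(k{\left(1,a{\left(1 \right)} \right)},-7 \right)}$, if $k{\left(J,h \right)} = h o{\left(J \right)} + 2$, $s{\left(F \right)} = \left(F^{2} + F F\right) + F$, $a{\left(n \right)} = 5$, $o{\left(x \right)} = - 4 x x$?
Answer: $-146$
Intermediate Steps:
$o{\left(x \right)} = - 4 x^{2}$
$s{\left(F \right)} = F + 2 F^{2}$ ($s{\left(F \right)} = \left(F^{2} + F^{2}\right) + F = 2 F^{2} + F = F + 2 F^{2}$)
$k{\left(J,h \right)} = 2 - 4 h J^{2}$ ($k{\left(J,h \right)} = h \left(- 4 J^{2}\right) + 2 = - 4 h J^{2} + 2 = 2 - 4 h J^{2}$)
$c{\left(r,U \right)} = r + U \left(1 + 2 U\right)$
$- 2 c{\left(k{\left(1,a{\left(1 \right)} \right)},-7 \right)} = - 2 \left(\left(2 - 20 \cdot 1^{2}\right) - 7 \left(1 + 2 \left(-7\right)\right)\right) = - 2 \left(\left(2 - 20 \cdot 1\right) - 7 \left(1 - 14\right)\right) = - 2 \left(\left(2 - 20\right) - -91\right) = - 2 \left(-18 + 91\right) = \left(-2\right) 73 = -146$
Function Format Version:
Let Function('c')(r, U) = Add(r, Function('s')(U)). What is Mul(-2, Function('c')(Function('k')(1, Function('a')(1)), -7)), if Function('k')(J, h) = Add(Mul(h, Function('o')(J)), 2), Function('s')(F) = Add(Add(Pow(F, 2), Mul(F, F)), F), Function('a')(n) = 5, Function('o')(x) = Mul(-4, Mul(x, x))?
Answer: -146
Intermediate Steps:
Function('o')(x) = Mul(-4, Pow(x, 2))
Function('s')(F) = Add(F, Mul(2, Pow(F, 2))) (Function('s')(F) = Add(Add(Pow(F, 2), Pow(F, 2)), F) = Add(Mul(2, Pow(F, 2)), F) = Add(F, Mul(2, Pow(F, 2))))
Function('k')(J, h) = Add(2, Mul(-4, h, Pow(J, 2))) (Function('k')(J, h) = Add(Mul(h, Mul(-4, Pow(J, 2))), 2) = Add(Mul(-4, h, Pow(J, 2)), 2) = Add(2, Mul(-4, h, Pow(J, 2))))
Function('c')(r, U) = Add(r, Mul(U, Add(1, Mul(2, U))))
Mul(-2, Function('c')(Function('k')(1, Function('a')(1)), -7)) = Mul(-2, Add(Add(2, Mul(-4, 5, Pow(1, 2))), Mul(-7, Add(1, Mul(2, -7))))) = Mul(-2, Add(Add(2, Mul(-4, 5, 1)), Mul(-7, Add(1, -14)))) = Mul(-2, Add(Add(2, -20), Mul(-7, -13))) = Mul(-2, Add(-18, 91)) = Mul(-2, 73) = -146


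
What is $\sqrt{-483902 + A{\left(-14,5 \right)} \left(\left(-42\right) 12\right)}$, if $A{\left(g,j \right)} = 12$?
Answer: $5 i \sqrt{19598} \approx 699.96 i$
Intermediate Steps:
$\sqrt{-483902 + A{\left(-14,5 \right)} \left(\left(-42\right) 12\right)} = \sqrt{-483902 + 12 \left(\left(-42\right) 12\right)} = \sqrt{-483902 + 12 \left(-504\right)} = \sqrt{-483902 - 6048} = \sqrt{-489950} = 5 i \sqrt{19598}$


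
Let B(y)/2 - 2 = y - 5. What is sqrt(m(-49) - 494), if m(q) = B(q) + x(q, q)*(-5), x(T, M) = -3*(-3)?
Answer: I*sqrt(643) ≈ 25.357*I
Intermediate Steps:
B(y) = -6 + 2*y (B(y) = 4 + 2*(y - 5) = 4 + 2*(-5 + y) = 4 + (-10 + 2*y) = -6 + 2*y)
x(T, M) = 9
m(q) = -51 + 2*q (m(q) = (-6 + 2*q) + 9*(-5) = (-6 + 2*q) - 45 = -51 + 2*q)
sqrt(m(-49) - 494) = sqrt((-51 + 2*(-49)) - 494) = sqrt((-51 - 98) - 494) = sqrt(-149 - 494) = sqrt(-643) = I*sqrt(643)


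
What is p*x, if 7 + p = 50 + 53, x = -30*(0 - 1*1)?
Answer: 2880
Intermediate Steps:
x = 30 (x = -30*(0 - 1) = -30*(-1) = 30)
p = 96 (p = -7 + (50 + 53) = -7 + 103 = 96)
p*x = 96*30 = 2880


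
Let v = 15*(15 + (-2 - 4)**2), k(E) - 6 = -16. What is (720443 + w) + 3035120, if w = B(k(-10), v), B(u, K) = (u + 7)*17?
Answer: 3755512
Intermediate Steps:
k(E) = -10 (k(E) = 6 - 16 = -10)
v = 765 (v = 15*(15 + (-6)**2) = 15*(15 + 36) = 15*51 = 765)
B(u, K) = 119 + 17*u (B(u, K) = (7 + u)*17 = 119 + 17*u)
w = -51 (w = 119 + 17*(-10) = 119 - 170 = -51)
(720443 + w) + 3035120 = (720443 - 51) + 3035120 = 720392 + 3035120 = 3755512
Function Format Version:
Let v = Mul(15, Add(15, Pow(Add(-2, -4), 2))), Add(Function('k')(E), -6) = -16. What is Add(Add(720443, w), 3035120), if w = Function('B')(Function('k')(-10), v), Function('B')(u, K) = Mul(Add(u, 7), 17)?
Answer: 3755512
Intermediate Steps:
Function('k')(E) = -10 (Function('k')(E) = Add(6, -16) = -10)
v = 765 (v = Mul(15, Add(15, Pow(-6, 2))) = Mul(15, Add(15, 36)) = Mul(15, 51) = 765)
Function('B')(u, K) = Add(119, Mul(17, u)) (Function('B')(u, K) = Mul(Add(7, u), 17) = Add(119, Mul(17, u)))
w = -51 (w = Add(119, Mul(17, -10)) = Add(119, -170) = -51)
Add(Add(720443, w), 3035120) = Add(Add(720443, -51), 3035120) = Add(720392, 3035120) = 3755512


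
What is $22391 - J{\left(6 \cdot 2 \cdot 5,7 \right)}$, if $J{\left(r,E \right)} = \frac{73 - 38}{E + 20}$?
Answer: $\frac{604522}{27} \approx 22390.0$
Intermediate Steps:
$J{\left(r,E \right)} = \frac{35}{20 + E}$
$22391 - J{\left(6 \cdot 2 \cdot 5,7 \right)} = 22391 - \frac{35}{20 + 7} = 22391 - \frac{35}{27} = \frac{604522}{27}$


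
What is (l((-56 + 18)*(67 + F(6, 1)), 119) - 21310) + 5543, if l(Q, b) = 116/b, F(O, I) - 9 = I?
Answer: -1876157/119 ≈ -15766.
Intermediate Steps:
F(O, I) = 9 + I
(l((-56 + 18)*(67 + F(6, 1)), 119) - 21310) + 5543 = (116/119 - 21310) + 5543 = -2535774/119 + 5543 = -1876157/119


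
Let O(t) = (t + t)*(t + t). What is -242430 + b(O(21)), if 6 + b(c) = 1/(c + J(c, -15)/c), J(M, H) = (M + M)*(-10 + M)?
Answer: -1278122591/5272 ≈ -2.4244e+5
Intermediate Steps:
J(M, H) = 2*M*(-10 + M) (J(M, H) = (2*M)*(-10 + M) = 2*M*(-10 + M))
O(t) = 4*t² (O(t) = (2*t)*(2*t) = 4*t²)
b(c) = -6 + 1/(-20 + 3*c) (b(c) = -6 + 1/(c + (2*c*(-10 + c))/c) = -6 + 1/(c + (-20 + 2*c)) = -6 + 1/(-20 + 3*c))
-242430 + b(O(21)) = -242430 + (121 - 72*21²)/(-20 + 3*(4*21²)) = -242430 + (121 - 72*441)/(-20 + 3*(4*441)) = -242430 + (121 - 18*1764)/(-20 + 3*1764) = -242430 + (121 - 31752)/(-20 + 5292) = -242430 - 31631/5272 = -1278122591/5272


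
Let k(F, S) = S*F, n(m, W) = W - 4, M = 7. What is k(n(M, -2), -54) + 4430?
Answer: 4754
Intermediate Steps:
n(m, W) = -4 + W
k(F, S) = F*S
k(n(M, -2), -54) + 4430 = (-4 - 2)*(-54) + 4430 = -6*(-54) + 4430 = 324 + 4430 = 4754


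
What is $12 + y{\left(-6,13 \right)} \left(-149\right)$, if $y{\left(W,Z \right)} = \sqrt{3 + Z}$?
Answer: $-584$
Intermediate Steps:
$12 + y{\left(-6,13 \right)} \left(-149\right) = 12 + \sqrt{3 + 13} \left(-149\right) = 12 + \sqrt{16} \left(-149\right) = 12 + 4 \left(-149\right) = 12 - 596 = -584$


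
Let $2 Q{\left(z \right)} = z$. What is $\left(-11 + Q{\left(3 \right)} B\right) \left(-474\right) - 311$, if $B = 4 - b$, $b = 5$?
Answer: $5614$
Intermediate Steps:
$B = -1$ ($B = 4 - 5 = -1$)
$Q{\left(z \right)} = \frac{z}{2}$
$\left(-11 + Q{\left(3 \right)} B\right) \left(-474\right) - 311 = \left(-11 + \frac{1}{2} \cdot 3 \left(-1\right)\right) \left(-474\right) - 311 = \left(-11 + \frac{3}{2} \left(-1\right)\right) \left(-474\right) - 311 = \left(-11 - \frac{3}{2}\right) \left(-474\right) - 311 = \left(- \frac{25}{2}\right) \left(-474\right) - 311 = 5925 - 311 = 5614$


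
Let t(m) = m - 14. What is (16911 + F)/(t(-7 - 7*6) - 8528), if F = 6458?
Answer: -23369/8591 ≈ -2.7202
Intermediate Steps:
t(m) = -14 + m
(16911 + F)/(t(-7 - 7*6) - 8528) = (16911 + 6458)/((-14 + (-7 - 7*6)) - 8528) = 23369/((-14 + (-7 - 42)) - 8528) = 23369/((-14 - 49) - 8528) = 23369/(-63 - 8528) = 23369/(-8591) = 23369*(-1/8591) = -23369/8591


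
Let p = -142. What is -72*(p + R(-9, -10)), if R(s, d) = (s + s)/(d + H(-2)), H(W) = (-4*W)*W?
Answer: 132264/13 ≈ 10174.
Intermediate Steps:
H(W) = -4*W²
R(s, d) = 2*s/(-16 + d) (R(s, d) = (s + s)/(d - 4*(-2)²) = (2*s)/(d - 4*4) = (2*s)/(d - 16) = (2*s)/(-16 + d) = 2*s/(-16 + d))
-72*(p + R(-9, -10)) = -72*(-142 + 2*(-9)/(-16 - 10)) = -72*(-142 + 2*(-9)/(-26)) = -72*(-142 + 2*(-9)*(-1/26)) = -72*(-142 + 9/13) = -72*(-1837/13) = 132264/13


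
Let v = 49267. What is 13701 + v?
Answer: 62968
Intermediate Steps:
13701 + v = 13701 + 49267 = 62968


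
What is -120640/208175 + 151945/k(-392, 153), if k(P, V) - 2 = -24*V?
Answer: -1282955967/30560090 ≈ -41.981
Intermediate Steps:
k(P, V) = 2 - 24*V
-120640/208175 + 151945/k(-392, 153) = -120640/208175 + 151945/(2 - 24*153) = -120640*1/208175 + 151945/(2 - 3672) = -24128/41635 + 151945/(-3670) = -24128/41635 + 151945*(-1/3670) = -24128/41635 - 30389/734 = -1282955967/30560090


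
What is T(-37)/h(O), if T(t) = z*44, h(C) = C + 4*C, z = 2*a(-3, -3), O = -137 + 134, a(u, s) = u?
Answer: 88/5 ≈ 17.600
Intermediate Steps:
O = -3
z = -6 (z = 2*(-3) = -6)
h(C) = 5*C
T(t) = -264 (T(t) = -6*44 = -264)
T(-37)/h(O) = -264/(5*(-3)) = -264/(-15) = -264*(-1/15) = 88/5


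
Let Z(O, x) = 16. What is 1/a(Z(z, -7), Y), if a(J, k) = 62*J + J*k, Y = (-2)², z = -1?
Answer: 1/1056 ≈ 0.00094697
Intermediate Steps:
Y = 4
1/a(Z(z, -7), Y) = 1/(16*(62 + 4)) = 1/(16*66) = 1/1056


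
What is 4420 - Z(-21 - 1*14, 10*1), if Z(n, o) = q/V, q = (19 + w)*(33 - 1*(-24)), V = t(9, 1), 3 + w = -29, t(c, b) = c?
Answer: 13507/3 ≈ 4502.3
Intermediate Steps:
w = -32 (w = -3 - 29 = -32)
V = 9
q = -741 (q = (19 - 32)*(33 - 1*(-24)) = -13*(33 + 24) = -13*57 = -741)
Z(n, o) = -247/3 (Z(n, o) = -741/9 = -741*1/9 = -247/3)
4420 - Z(-21 - 1*14, 10*1) = 4420 - 1*(-247/3) = 4420 + 247/3 = 13507/3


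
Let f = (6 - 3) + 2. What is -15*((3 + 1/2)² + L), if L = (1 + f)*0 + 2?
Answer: -855/4 ≈ -213.75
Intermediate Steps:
f = 5 (f = 3 + 2 = 5)
L = 2 (L = (1 + 5)*0 + 2 = 6*0 + 2 = 0 + 2 = 2)
-15*((3 + 1/2)² + L) = -15*((3 + 1/2)² + 2) = -15*((3 + ½)² + 2) = -15*((7/2)² + 2) = -15*(49/4 + 2) = -15*57/4 = -855/4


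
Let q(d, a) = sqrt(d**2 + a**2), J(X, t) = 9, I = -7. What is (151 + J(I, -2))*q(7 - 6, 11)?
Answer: 160*sqrt(122) ≈ 1767.3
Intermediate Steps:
q(d, a) = sqrt(a**2 + d**2)
(151 + J(I, -2))*q(7 - 6, 11) = (151 + 9)*sqrt(11**2 + (7 - 6)**2) = 160*sqrt(121 + 1**2) = 160*sqrt(121 + 1) = 160*sqrt(122)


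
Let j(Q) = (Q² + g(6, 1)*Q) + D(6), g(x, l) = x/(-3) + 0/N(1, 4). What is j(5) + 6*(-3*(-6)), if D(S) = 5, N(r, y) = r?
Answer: 128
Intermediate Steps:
g(x, l) = -x/3 (g(x, l) = x/(-3) + 0/1 = x*(-⅓) + 0*1 = -x/3 + 0 = -x/3)
j(Q) = 5 + Q² - 2*Q (j(Q) = (Q² + (-⅓*6)*Q) + 5 = (Q² - 2*Q) + 5 = 5 + Q² - 2*Q)
j(5) + 6*(-3*(-6)) = (5 + 5² - 2*5) + 6*(-3*(-6)) = (5 + 25 - 10) + 6*18 = 20 + 108 = 128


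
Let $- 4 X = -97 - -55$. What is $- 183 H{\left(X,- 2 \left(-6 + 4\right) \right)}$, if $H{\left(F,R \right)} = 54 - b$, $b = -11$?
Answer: $-11895$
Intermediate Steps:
$X = \frac{21}{2}$ ($X = - \frac{-97 - -55}{4} = - \frac{-97 + 55}{4} = \left(- \frac{1}{4}\right) \left(-42\right) = \frac{21}{2} \approx 10.5$)
$H{\left(F,R \right)} = 65$ ($H{\left(F,R \right)} = 54 - -11 = 54 + 11 = 65$)
$- 183 H{\left(X,- 2 \left(-6 + 4\right) \right)} = \left(-183\right) 65 = -11895$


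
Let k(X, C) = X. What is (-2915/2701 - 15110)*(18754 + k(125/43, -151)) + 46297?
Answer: -32913858896204/116143 ≈ -2.8339e+8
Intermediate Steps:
(-2915/2701 - 15110)*(18754 + k(125/43, -151)) + 46297 = (-2915/2701 - 15110)*(18754 + 125/43) + 46297 = -40815025/2701*806547/43 + 46297 = -32919235968675/116143 + 46297 = -32913858896204/116143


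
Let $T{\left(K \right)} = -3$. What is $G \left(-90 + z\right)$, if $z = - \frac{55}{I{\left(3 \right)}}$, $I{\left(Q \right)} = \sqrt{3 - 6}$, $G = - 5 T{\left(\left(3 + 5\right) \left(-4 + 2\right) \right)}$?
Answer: $-1350 + 275 i \sqrt{3} \approx -1350.0 + 476.31 i$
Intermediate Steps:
$G = 15$ ($G = \left(-5\right) \left(-3\right) = 15$)
$I{\left(Q \right)} = i \sqrt{3}$ ($I{\left(Q \right)} = \sqrt{-3} = i \sqrt{3}$)
$z = \frac{55 i \sqrt{3}}{3}$ ($z = - \frac{55}{i \sqrt{3}} = - 55 \left(- \frac{i \sqrt{3}}{3}\right) = \frac{55 i \sqrt{3}}{3} \approx 31.754 i$)
$G \left(-90 + z\right) = 15 \left(-90 + \frac{55 i \sqrt{3}}{3}\right) = -1350 + 275 i \sqrt{3}$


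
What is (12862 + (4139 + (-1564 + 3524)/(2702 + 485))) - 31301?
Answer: -45572140/3187 ≈ -14299.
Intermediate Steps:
(12862 + (4139 + (-1564 + 3524)/(2702 + 485))) - 31301 = (12862 + (4139 + 1960/3187)) - 31301 = (12862 + 13192953/3187) - 31301 = 54184147/3187 - 31301 = -45572140/3187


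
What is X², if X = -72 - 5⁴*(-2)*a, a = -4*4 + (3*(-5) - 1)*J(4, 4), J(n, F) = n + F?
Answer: 32425925184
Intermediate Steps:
J(n, F) = F + n
a = -144 (a = -4*4 + (3*(-5) - 1)*(4 + 4) = -16 + (-15 - 1)*8 = -16 - 16*8 = -16 - 128 = -144)
X = -180072 (X = -72 - 5⁴*(-2)*(-144) = -72 - 625*(-2)*(-144) = -72 - (-1250)*(-144) = -72 - 1*180000 = -72 - 180000 = -180072)
X² = (-180072)² = 32425925184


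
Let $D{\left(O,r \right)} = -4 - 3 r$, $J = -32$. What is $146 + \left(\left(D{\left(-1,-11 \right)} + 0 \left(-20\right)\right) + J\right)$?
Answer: $143$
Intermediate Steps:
$146 + \left(\left(D{\left(-1,-11 \right)} + 0 \left(-20\right)\right) + J\right) = 146 + \left(\left(\left(-4 - -33\right) + 0 \left(-20\right)\right) - 32\right) = 146 + \left(\left(\left(-4 + 33\right) + 0\right) - 32\right) = 146 + \left(\left(29 + 0\right) - 32\right) = 146 + \left(29 - 32\right) = 146 - 3 = 143$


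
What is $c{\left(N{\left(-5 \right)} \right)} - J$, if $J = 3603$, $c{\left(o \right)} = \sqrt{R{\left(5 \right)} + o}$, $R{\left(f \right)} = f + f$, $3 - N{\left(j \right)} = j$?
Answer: $-3603 + 3 \sqrt{2} \approx -3598.8$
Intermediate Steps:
$N{\left(j \right)} = 3 - j$
$R{\left(f \right)} = 2 f$
$c{\left(o \right)} = \sqrt{10 + o}$ ($c{\left(o \right)} = \sqrt{2 \cdot 5 + o} = \sqrt{10 + o}$)
$c{\left(N{\left(-5 \right)} \right)} - J = \sqrt{10 + \left(3 - -5\right)} - 3603 = \sqrt{10 + \left(3 + 5\right)} - 3603 = \sqrt{10 + 8} - 3603 = \sqrt{18} - 3603 = 3 \sqrt{2} - 3603 = -3603 + 3 \sqrt{2}$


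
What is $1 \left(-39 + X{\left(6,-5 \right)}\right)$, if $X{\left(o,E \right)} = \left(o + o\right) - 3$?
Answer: $-30$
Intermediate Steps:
$X{\left(o,E \right)} = -3 + 2 o$ ($X{\left(o,E \right)} = 2 o - 3 = -3 + 2 o$)
$1 \left(-39 + X{\left(6,-5 \right)}\right) = 1 \left(-39 + \left(-3 + 2 \cdot 6\right)\right) = 1 \left(-39 + \left(-3 + 12\right)\right) = 1 \left(-39 + 9\right) = 1 \left(-30\right) = -30$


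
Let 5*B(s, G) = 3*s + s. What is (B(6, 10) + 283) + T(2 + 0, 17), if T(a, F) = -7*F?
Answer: 844/5 ≈ 168.80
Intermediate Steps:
B(s, G) = 4*s/5 (B(s, G) = (3*s + s)/5 = (4*s)/5 = 4*s/5)
T(a, F) = -7*F
(B(6, 10) + 283) + T(2 + 0, 17) = ((4/5)*6 + 283) - 7*17 = (24/5 + 283) - 119 = 1439/5 - 119 = 844/5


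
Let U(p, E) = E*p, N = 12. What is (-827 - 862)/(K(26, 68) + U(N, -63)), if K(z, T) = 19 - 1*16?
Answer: 563/251 ≈ 2.2430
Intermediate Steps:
K(z, T) = 3 (K(z, T) = 19 - 16 = 3)
(-827 - 862)/(K(26, 68) + U(N, -63)) = (-827 - 862)/(3 - 63*12) = -1689/(3 - 756) = -1689/(-753) = -1689*(-1/753) = 563/251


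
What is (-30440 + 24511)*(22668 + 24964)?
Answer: -282410128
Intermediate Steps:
(-30440 + 24511)*(22668 + 24964) = -5929*47632 = -282410128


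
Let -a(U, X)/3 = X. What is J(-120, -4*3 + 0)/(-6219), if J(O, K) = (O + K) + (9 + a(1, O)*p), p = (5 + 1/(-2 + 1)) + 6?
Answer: -1159/2073 ≈ -0.55909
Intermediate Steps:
a(U, X) = -3*X
p = 10 (p = (5 + 1/(-1)) + 6 = (5 - 1) + 6 = 4 + 6 = 10)
J(O, K) = 9 + K - 29*O (J(O, K) = (O + K) + (9 - 3*O*10) = (K + O) + (9 - 30*O) = 9 + K - 29*O)
J(-120, -4*3 + 0)/(-6219) = (9 + (-4*3 + 0) - 29*(-120))/(-6219) = (9 + (-12 + 0) + 3480)*(-1/6219) = (9 - 12 + 3480)*(-1/6219) = 3477*(-1/6219) = -1159/2073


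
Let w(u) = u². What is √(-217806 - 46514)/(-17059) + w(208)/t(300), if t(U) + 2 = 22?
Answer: 10816/5 - 8*I*√4130/17059 ≈ 2163.2 - 0.030138*I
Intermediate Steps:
t(U) = 20 (t(U) = -2 + 22 = 20)
√(-217806 - 46514)/(-17059) + w(208)/t(300) = √(-217806 - 46514)/(-17059) + 208²/20 = √(-264320)*(-1/17059) + 43264*(1/20) = (8*I*√4130)*(-1/17059) + 10816/5 = -8*I*√4130/17059 + 10816/5 = 10816/5 - 8*I*√4130/17059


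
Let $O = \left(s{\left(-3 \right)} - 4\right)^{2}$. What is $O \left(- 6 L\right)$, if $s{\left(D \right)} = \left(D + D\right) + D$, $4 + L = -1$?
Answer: $5070$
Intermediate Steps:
$L = -5$ ($L = -4 - 1 = -5$)
$s{\left(D \right)} = 3 D$ ($s{\left(D \right)} = 2 D + D = 3 D$)
$O = 169$ ($O = \left(3 \left(-3\right) - 4\right)^{2} = \left(-9 - 4\right)^{2} = \left(-13\right)^{2} = 169$)
$O \left(- 6 L\right) = 169 \left(\left(-6\right) \left(-5\right)\right) = 169 \cdot 30 = 5070$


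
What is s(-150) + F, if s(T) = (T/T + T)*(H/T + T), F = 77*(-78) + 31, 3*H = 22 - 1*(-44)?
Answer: 1229764/75 ≈ 16397.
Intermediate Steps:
H = 22 (H = (22 - 1*(-44))/3 = (22 + 44)/3 = (⅓)*66 = 22)
F = -5975 (F = -6006 + 31 = -5975)
s(T) = (1 + T)*(T + 22/T) (s(T) = (T/T + T)*(22/T + T) = (1 + T)*(T + 22/T))
s(-150) + F = (22 - 150 + (-150)² + 22/(-150)) - 5975 = (22 - 150 + 22500 + 22*(-1/150)) - 5975 = (22 - 150 + 22500 - 11/75) - 5975 = 1677889/75 - 5975 = 1229764/75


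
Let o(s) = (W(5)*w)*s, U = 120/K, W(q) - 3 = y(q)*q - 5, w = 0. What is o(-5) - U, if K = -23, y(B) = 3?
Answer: 120/23 ≈ 5.2174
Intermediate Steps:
W(q) = -2 + 3*q (W(q) = 3 + (3*q - 5) = 3 + (-5 + 3*q) = -2 + 3*q)
U = -120/23 (U = 120/(-23) = 120*(-1/23) = -120/23 ≈ -5.2174)
o(s) = 0 (o(s) = ((-2 + 3*5)*0)*s = ((-2 + 15)*0)*s = (13*0)*s = 0*s = 0)
o(-5) - U = 0 - 1*(-120/23) = 0 + 120/23 = 120/23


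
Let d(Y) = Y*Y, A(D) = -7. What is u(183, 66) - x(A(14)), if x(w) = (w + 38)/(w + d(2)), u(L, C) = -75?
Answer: -194/3 ≈ -64.667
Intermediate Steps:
d(Y) = Y²
x(w) = (38 + w)/(4 + w) (x(w) = (w + 38)/(w + 2²) = (38 + w)/(w + 4) = (38 + w)/(4 + w))
u(183, 66) - x(A(14)) = -75 - (38 - 7)/(4 - 7) = -75 - 31/(-3) = -75 - (-1)*31/3 = -75 - 1*(-31/3) = -75 + 31/3 = -194/3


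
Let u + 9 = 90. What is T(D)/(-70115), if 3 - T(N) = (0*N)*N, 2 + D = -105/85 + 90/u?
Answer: -3/70115 ≈ -4.2787e-5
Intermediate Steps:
u = 81 (u = -9 + 90 = 81)
D = -325/153 (D = -2 + (-105/85 + 90/81) = -2 + (-105*1/85 + 90*(1/81)) = -2 + (-21/17 + 10/9) = -2 - 19/153 = -325/153 ≈ -2.1242)
T(N) = 3 (T(N) = 3 - 0*N*N = 3 - 0*N = 3 - 1*0 = 3 + 0 = 3)
T(D)/(-70115) = 3/(-70115) = 3*(-1/70115) = -3/70115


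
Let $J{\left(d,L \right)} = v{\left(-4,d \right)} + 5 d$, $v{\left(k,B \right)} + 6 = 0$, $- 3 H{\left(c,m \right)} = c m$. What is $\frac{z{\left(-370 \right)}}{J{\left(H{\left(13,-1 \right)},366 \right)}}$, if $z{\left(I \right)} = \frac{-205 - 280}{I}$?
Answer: $\frac{291}{3478} \approx 0.083669$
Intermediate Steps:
$H{\left(c,m \right)} = - \frac{c m}{3}$
$z{\left(I \right)} = - \frac{485}{I}$
$v{\left(k,B \right)} = -6$ ($v{\left(k,B \right)} = -6 + 0 = -6$)
$J{\left(d,L \right)} = -6 + 5 d$
$\frac{z{\left(-370 \right)}}{J{\left(H{\left(13,-1 \right)},366 \right)}} = \frac{\left(-485\right) \frac{1}{-370}}{-6 + 5 \left(\left(- \frac{1}{3}\right) 13 \left(-1\right)\right)} = \frac{\left(-485\right) \left(- \frac{1}{370}\right)}{-6 + 5 \cdot \frac{13}{3}} = \frac{97}{74 \left(-6 + \frac{65}{3}\right)} = \frac{97}{74 \cdot \frac{47}{3}} = \frac{97}{74} \cdot \frac{3}{47} = \frac{291}{3478}$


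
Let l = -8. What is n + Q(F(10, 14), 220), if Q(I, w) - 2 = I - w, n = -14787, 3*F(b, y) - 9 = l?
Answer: -45014/3 ≈ -15005.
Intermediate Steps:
F(b, y) = ⅓ (F(b, y) = 3 + (⅓)*(-8) = 3 - 8/3 = ⅓)
Q(I, w) = 2 + I - w (Q(I, w) = 2 + (I - w) = 2 + I - w)
n + Q(F(10, 14), 220) = -14787 + (2 + ⅓ - 1*220) = -14787 + (2 + ⅓ - 220) = -14787 - 653/3 = -45014/3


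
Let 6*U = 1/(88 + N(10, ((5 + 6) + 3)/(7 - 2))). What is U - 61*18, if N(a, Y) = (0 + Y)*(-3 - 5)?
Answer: -2160859/1968 ≈ -1098.0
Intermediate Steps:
N(a, Y) = -8*Y (N(a, Y) = Y*(-8) = -8*Y)
U = 5/1968 (U = 1/(6*(88 - 8*((5 + 6) + 3)/(7 - 2))) = 1/(6*(88 - 8*(11 + 3)/5)) = 1/(6*(88 - 112/5)) = 1/(6*(328/5)) = (⅙)*(5/328) = 5/1968 ≈ 0.0025407)
U - 61*18 = 5/1968 - 61*18 = 5/1968 - 1098 = -2160859/1968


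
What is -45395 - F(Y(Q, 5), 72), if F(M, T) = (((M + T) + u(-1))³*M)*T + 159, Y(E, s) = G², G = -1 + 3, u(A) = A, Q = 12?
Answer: -121545554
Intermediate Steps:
G = 2
Y(E, s) = 4 (Y(E, s) = 2² = 4)
F(M, T) = 159 + M*T*(-1 + M + T)³ (F(M, T) = (((M + T) - 1)³*M)*T + 159 = ((-1 + M + T)³*M)*T + 159 = (M*(-1 + M + T)³)*T + 159 = M*T*(-1 + M + T)³ + 159 = 159 + M*T*(-1 + M + T)³)
-45395 - F(Y(Q, 5), 72) = -45395 - (159 + 4*72*(-1 + 4 + 72)³) = -45395 - (159 + 4*72*75³) = -45395 - (159 + 4*72*421875) = -45395 - (159 + 121500000) = -45395 - 1*121500159 = -45395 - 121500159 = -121545554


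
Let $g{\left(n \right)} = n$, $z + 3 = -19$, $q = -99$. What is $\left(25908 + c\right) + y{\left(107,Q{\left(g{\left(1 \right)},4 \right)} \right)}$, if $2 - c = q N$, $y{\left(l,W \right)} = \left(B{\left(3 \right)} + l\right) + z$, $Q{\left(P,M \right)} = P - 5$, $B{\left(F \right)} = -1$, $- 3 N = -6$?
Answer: $26192$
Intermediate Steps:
$N = 2$ ($N = \left(- \frac{1}{3}\right) \left(-6\right) = 2$)
$z = -22$ ($z = -3 - 19 = -22$)
$Q{\left(P,M \right)} = -5 + P$
$y{\left(l,W \right)} = -23 + l$ ($y{\left(l,W \right)} = \left(-1 + l\right) - 22 = -23 + l$)
$c = 200$ ($c = 2 - \left(-99\right) 2 = 2 - -198 = 2 + 198 = 200$)
$\left(25908 + c\right) + y{\left(107,Q{\left(g{\left(1 \right)},4 \right)} \right)} = \left(25908 + 200\right) + \left(-23 + 107\right) = 26108 + 84 = 26192$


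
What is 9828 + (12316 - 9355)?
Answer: 12789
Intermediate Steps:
9828 + (12316 - 9355) = 9828 + 2961 = 12789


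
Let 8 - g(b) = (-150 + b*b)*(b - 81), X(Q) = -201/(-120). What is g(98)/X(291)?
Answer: -6428400/67 ≈ -95946.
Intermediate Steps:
X(Q) = 67/40 (X(Q) = -201*(-1/120) = 67/40)
g(b) = 8 - (-150 + b²)*(-81 + b) (g(b) = 8 - (-150 + b*b)*(b - 81) = 8 - (-150 + b²)*(-81 + b))
g(98)/X(291) = (-12142 - 1*98³ + 81*98² + 150*98)/(67/40) = (-12142 - 1*941192 + 81*9604 + 14700)*(40/67) = (-12142 - 941192 + 777924 + 14700)*(40/67) = -160710*40/67 = -6428400/67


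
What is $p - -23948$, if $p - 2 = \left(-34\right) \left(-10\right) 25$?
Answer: $32450$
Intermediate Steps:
$p = 8502$ ($p = 2 + \left(-34\right) \left(-10\right) 25 = 2 + 340 \cdot 25 = 2 + 8500 = 8502$)
$p - -23948 = 8502 - -23948 = 8502 + 23948 = 32450$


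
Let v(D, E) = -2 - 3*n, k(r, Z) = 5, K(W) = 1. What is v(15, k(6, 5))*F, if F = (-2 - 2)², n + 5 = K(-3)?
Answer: 160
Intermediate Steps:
n = -4 (n = -5 + 1 = -4)
v(D, E) = 10 (v(D, E) = -2 - 3*(-4) = -2 + 12 = 10)
F = 16 (F = (-4)² = 16)
v(15, k(6, 5))*F = 10*16 = 160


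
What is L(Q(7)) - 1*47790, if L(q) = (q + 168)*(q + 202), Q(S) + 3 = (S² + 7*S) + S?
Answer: 34290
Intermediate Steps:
Q(S) = -3 + S² + 8*S (Q(S) = -3 + ((S² + 7*S) + S) = -3 + (S² + 8*S) = -3 + S² + 8*S)
L(q) = (168 + q)*(202 + q)
L(Q(7)) - 1*47790 = (33936 + (-3 + 7² + 8*7)² + 370*(-3 + 7² + 8*7)) - 1*47790 = (33936 + (-3 + 49 + 56)² + 370*(-3 + 49 + 56)) - 47790 = (33936 + 102² + 370*102) - 47790 = (33936 + 10404 + 37740) - 47790 = 82080 - 47790 = 34290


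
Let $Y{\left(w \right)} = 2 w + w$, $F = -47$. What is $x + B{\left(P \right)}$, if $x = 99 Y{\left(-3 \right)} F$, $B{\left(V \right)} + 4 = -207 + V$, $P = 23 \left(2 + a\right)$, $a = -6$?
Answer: $41574$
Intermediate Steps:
$P = -92$ ($P = 23 \left(2 - 6\right) = 23 \left(-4\right) = -92$)
$B{\left(V \right)} = -211 + V$ ($B{\left(V \right)} = -4 + \left(-207 + V\right) = -211 + V$)
$Y{\left(w \right)} = 3 w$
$x = 41877$ ($x = 99 \cdot 3 \left(-3\right) \left(-47\right) = 99 \left(-9\right) \left(-47\right) = \left(-891\right) \left(-47\right) = 41877$)
$x + B{\left(P \right)} = 41877 - 303 = 41574$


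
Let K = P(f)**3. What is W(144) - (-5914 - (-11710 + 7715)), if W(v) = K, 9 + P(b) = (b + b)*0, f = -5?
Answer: 1190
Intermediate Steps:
P(b) = -9 (P(b) = -9 + (b + b)*0 = -9 + (2*b)*0 = -9 + 0 = -9)
K = -729 (K = (-9)**3 = -729)
W(v) = -729
W(144) - (-5914 - (-11710 + 7715)) = -729 - (-5914 - (-11710 + 7715)) = -729 - (-5914 - 1*(-3995)) = -729 - (-5914 + 3995) = -729 - 1*(-1919) = -729 + 1919 = 1190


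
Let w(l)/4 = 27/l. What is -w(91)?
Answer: -108/91 ≈ -1.1868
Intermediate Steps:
w(l) = 108/l (w(l) = 4*(27/l) = 108/l)
-w(91) = -108/91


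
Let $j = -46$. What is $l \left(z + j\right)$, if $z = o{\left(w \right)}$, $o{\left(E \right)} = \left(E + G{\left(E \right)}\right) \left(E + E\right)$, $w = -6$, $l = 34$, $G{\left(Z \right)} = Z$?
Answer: $3332$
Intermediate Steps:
$o{\left(E \right)} = 4 E^{2}$ ($o{\left(E \right)} = \left(E + E\right) \left(E + E\right) = 2 E 2 E = 4 E^{2}$)
$z = 144$ ($z = 4 \left(-6\right)^{2} = 4 \cdot 36 = 144$)
$l \left(z + j\right) = 34 \left(144 - 46\right) = 34 \cdot 98 = 3332$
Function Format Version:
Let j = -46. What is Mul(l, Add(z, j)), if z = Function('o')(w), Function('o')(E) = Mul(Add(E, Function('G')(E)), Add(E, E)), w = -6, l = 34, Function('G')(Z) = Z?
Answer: 3332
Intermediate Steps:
Function('o')(E) = Mul(4, Pow(E, 2)) (Function('o')(E) = Mul(Add(E, E), Add(E, E)) = Mul(Mul(2, E), Mul(2, E)) = Mul(4, Pow(E, 2)))
z = 144 (z = Mul(4, Pow(-6, 2)) = Mul(4, 36) = 144)
Mul(l, Add(z, j)) = Mul(34, Add(144, -46)) = Mul(34, 98) = 3332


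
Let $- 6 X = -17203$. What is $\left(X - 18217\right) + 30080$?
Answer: $\frac{88381}{6} \approx 14730.0$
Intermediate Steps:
$X = \frac{17203}{6}$ ($X = \left(- \frac{1}{6}\right) \left(-17203\right) = \frac{17203}{6} \approx 2867.2$)
$\left(X - 18217\right) + 30080 = \left(\frac{17203}{6} - 18217\right) + 30080 = - \frac{92099}{6} + 30080 = \frac{88381}{6}$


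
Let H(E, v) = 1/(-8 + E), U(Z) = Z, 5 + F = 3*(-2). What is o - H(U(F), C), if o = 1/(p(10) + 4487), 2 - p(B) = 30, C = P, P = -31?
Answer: 4478/84721 ≈ 0.052856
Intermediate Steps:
F = -11 (F = -5 + 3*(-2) = -5 - 6 = -11)
C = -31
p(B) = -28 (p(B) = 2 - 1*30 = 2 - 30 = -28)
o = 1/4459 (o = 1/(-28 + 4487) = 1/4459 ≈ 0.00022427)
o - H(U(F), C) = 1/4459 - 1/(-8 - 11) = 1/4459 - 1/(-19) = 1/4459 - 1*(-1/19) = 1/4459 + 1/19 = 4478/84721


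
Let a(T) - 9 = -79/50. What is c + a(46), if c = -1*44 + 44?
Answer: 371/50 ≈ 7.4200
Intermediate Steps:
c = 0 (c = -44 + 44 = 0)
a(T) = 371/50 (a(T) = 9 - 79/50 = 371/50)
c + a(46) = 0 + 371/50 = 371/50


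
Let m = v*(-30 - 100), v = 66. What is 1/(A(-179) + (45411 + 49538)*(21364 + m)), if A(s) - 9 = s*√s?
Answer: 1213828025/1473378474281135964 + 179*I*√179/1473378474281135964 ≈ 8.2384e-10 + 1.6254e-15*I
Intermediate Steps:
m = -8580 (m = 66*(-30 - 100) = 66*(-130) = -8580)
A(s) = 9 + s^(3/2) (A(s) = 9 + s*√s = 9 + s^(3/2))
1/(A(-179) + (45411 + 49538)*(21364 + m)) = 1/((9 + (-179)^(3/2)) + (45411 + 49538)*(21364 - 8580)) = 1/((9 - 179*I*√179) + 94949*12784) = 1/((9 - 179*I*√179) + 1213828016) = 1/(1213828025 - 179*I*√179)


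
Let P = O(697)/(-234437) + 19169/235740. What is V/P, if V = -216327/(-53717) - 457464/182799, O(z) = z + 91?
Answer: 91930777922863894700/4700400388044641471 ≈ 19.558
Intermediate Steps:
O(z) = 91 + z
P = 4308159733/55266178380 (P = (91 + 697)/(-234437) + 19169/235740 = 788*(-1/234437) + 19169*(1/235740) = -788/234437 + 19169/235740 = 4308159733/55266178380 ≈ 0.077953)
V = 4990255195/3273137961 (V = -216327*(-1/53717) - 457464*1/182799 = 216327/53717 - 152488/60933 = 4990255195/3273137961 ≈ 1.5246)
V/P = 4990255195/(3273137961*(4308159733/55266178380)) = (4990255195/3273137961)*(55266178380/4308159733) = 91930777922863894700/4700400388044641471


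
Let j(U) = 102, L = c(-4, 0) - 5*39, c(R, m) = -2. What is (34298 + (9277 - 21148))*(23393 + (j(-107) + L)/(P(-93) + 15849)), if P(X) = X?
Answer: 8266143951551/15756 ≈ 5.2463e+8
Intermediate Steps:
L = -197 (L = -2 - 5*39 = -2 - 195 = -197)
(34298 + (9277 - 21148))*(23393 + (j(-107) + L)/(P(-93) + 15849)) = (34298 + (9277 - 21148))*(23393 + (102 - 197)/(-93 + 15849)) = (34298 - 11871)*(23393 - 95/15756) = 22427*(23393 - 95*1/15756) = 22427*(23393 - 95/15756) = 22427*(368580013/15756) = 8266143951551/15756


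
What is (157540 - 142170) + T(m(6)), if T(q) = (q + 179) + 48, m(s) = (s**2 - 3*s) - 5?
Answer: 15610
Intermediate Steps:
m(s) = -5 + s**2 - 3*s
T(q) = 227 + q (T(q) = (179 + q) + 48 = 227 + q)
(157540 - 142170) + T(m(6)) = (157540 - 142170) + (227 + (-5 + 6**2 - 3*6)) = 15370 + (227 + (-5 + 36 - 18)) = 15370 + (227 + 13) = 15370 + 240 = 15610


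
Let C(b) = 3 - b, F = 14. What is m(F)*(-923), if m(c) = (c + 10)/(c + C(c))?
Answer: -7384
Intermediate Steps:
m(c) = 10/3 + c/3 (m(c) = (c + 10)/(c + (3 - c)) = (10 + c)/3 = (10 + c)*(1/3) = 10/3 + c/3)
m(F)*(-923) = (10/3 + (1/3)*14)*(-923) = (10/3 + 14/3)*(-923) = 8*(-923) = -7384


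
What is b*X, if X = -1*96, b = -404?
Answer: 38784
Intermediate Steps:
X = -96
b*X = -404*(-96) = 38784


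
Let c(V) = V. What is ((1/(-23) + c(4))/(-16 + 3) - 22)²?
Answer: 263169/529 ≈ 497.48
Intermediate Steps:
((1/(-23) + c(4))/(-16 + 3) - 22)² = ((1/(-23) + 4)/(-16 + 3) - 22)² = ((-1/23 + 4)/(-13) - 22)² = ((91/23)*(-1/13) - 22)² = (-7/23 - 22)² = (-513/23)² = 263169/529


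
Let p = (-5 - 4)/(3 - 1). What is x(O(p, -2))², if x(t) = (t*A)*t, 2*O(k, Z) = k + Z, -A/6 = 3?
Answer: 2313441/64 ≈ 36148.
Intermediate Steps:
A = -18 (A = -6*3 = -18)
p = -9/2 ≈ -4.5000
O(k, Z) = Z/2 + k/2 (O(k, Z) = (k + Z)/2 = (Z + k)/2 = Z/2 + k/2)
x(t) = -18*t² (x(t) = (t*(-18))*t = (-18*t)*t = -18*t²)
x(O(p, -2))² = (-18*((½)*(-2) + (½)*(-9/2))²)² = (-18*(-1 - 9/4)²)² = (-18*(-13/4)²)² = (-18*169/16)² = (-1521/8)² = 2313441/64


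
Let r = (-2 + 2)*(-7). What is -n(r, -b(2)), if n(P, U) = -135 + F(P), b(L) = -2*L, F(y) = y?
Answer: 135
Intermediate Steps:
r = 0 (r = 0*(-7) = 0)
n(P, U) = -135 + P
-n(r, -b(2)) = -(-135 + 0) = -1*(-135) = 135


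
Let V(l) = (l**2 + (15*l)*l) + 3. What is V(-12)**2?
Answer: 5322249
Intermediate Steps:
V(l) = 3 + 16*l**2 (V(l) = (l**2 + 15*l**2) + 3 = 16*l**2 + 3 = 3 + 16*l**2)
V(-12)**2 = (3 + 16*(-12)**2)**2 = (3 + 16*144)**2 = (3 + 2304)**2 = 2307**2 = 5322249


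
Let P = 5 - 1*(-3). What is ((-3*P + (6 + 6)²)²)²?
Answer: 207360000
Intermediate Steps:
P = 8 (P = 5 + 3 = 8)
((-3*P + (6 + 6)²)²)² = ((-3*8 + (6 + 6)²)²)² = ((-24 + 12²)²)² = ((-24 + 144)²)² = (120²)² = 14400² = 207360000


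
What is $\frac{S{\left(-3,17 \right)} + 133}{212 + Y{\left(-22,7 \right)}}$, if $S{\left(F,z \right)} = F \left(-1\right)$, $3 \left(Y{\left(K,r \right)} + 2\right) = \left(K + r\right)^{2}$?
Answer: $\frac{136}{285} \approx 0.47719$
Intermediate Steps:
$Y{\left(K,r \right)} = -2 + \frac{\left(K + r\right)^{2}}{3}$
$S{\left(F,z \right)} = - F$
$\frac{S{\left(-3,17 \right)} + 133}{212 + Y{\left(-22,7 \right)}} = \frac{\left(-1\right) \left(-3\right) + 133}{212 - \left(2 - \frac{\left(-22 + 7\right)^{2}}{3}\right)} = \frac{3 + 133}{212 - \left(2 - \frac{\left(-15\right)^{2}}{3}\right)} = \frac{136}{212 + \left(-2 + \frac{1}{3} \cdot 225\right)} = \frac{136}{212 + \left(-2 + 75\right)} = \frac{136}{212 + 73} = \frac{136}{285}$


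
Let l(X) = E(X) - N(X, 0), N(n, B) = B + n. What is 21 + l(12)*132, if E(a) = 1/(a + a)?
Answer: -3115/2 ≈ -1557.5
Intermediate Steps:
E(a) = 1/(2*a)
l(X) = 1/(2*X) - X (l(X) = 1/(2*X) - (0 + X) = 1/(2*X) - X)
21 + l(12)*132 = 21 + ((½)/12 - 1*12)*132 = 21 + ((½)*(1/12) - 12)*132 = 21 + (1/24 - 12)*132 = 21 - 287/24*132 = 21 - 3157/2 = -3115/2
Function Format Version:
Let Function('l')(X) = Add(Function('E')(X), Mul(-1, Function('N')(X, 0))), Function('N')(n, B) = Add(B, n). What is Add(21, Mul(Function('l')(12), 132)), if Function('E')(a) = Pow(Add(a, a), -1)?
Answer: Rational(-3115, 2) ≈ -1557.5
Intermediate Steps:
Function('E')(a) = Mul(Rational(1, 2), Pow(a, -1)) (Function('E')(a) = Pow(Mul(2, a), -1) = Mul(Rational(1, 2), Pow(a, -1)))
Function('l')(X) = Add(Mul(Rational(1, 2), Pow(X, -1)), Mul(-1, X)) (Function('l')(X) = Add(Mul(Rational(1, 2), Pow(X, -1)), Mul(-1, Add(0, X))) = Add(Mul(Rational(1, 2), Pow(X, -1)), Mul(-1, X)))
Add(21, Mul(Function('l')(12), 132)) = Add(21, Mul(Add(Mul(Rational(1, 2), Pow(12, -1)), Mul(-1, 12)), 132)) = Add(21, Mul(Add(Mul(Rational(1, 2), Rational(1, 12)), -12), 132)) = Add(21, Mul(Add(Rational(1, 24), -12), 132)) = Add(21, Mul(Rational(-287, 24), 132)) = Add(21, Rational(-3157, 2)) = Rational(-3115, 2)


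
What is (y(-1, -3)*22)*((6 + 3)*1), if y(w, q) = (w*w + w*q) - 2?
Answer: 396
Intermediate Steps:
y(w, q) = -2 + w² + q*w (y(w, q) = (w² + q*w) - 2 = -2 + w² + q*w)
(y(-1, -3)*22)*((6 + 3)*1) = ((-2 + (-1)² - 3*(-1))*22)*((6 + 3)*1) = ((-2 + 1 + 3)*22)*(9*1) = (2*22)*9 = 44*9 = 396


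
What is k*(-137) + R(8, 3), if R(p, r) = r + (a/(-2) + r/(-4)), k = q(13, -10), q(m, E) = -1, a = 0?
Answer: 557/4 ≈ 139.25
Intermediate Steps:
k = -1
R(p, r) = 3*r/4 (R(p, r) = r + (0/(-2) + r/(-4)) = r + (0*(-1/2) + r*(-1/4)) = r + (0 - r/4) = r - r/4 = 3*r/4)
k*(-137) + R(8, 3) = -1*(-137) + (3/4)*3 = 137 + 9/4 = 557/4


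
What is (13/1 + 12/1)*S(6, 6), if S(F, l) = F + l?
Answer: 300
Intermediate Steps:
(13/1 + 12/1)*S(6, 6) = (13/1 + 12/1)*(6 + 6) = (13*1 + 12*1)*12 = (13 + 12)*12 = 25*12 = 300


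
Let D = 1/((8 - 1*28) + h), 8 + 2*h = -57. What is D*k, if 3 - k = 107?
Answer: 208/105 ≈ 1.9810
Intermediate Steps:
h = -65/2 (h = -4 + (½)*(-57) = -4 - 57/2 = -65/2 ≈ -32.500)
D = -2/105 (D = 1/((8 - 1*28) - 65/2) = 1/((8 - 28) - 65/2) = 1/(-20 - 65/2) = 1/(-105/2) = -2/105 ≈ -0.019048)
k = -104 (k = 3 - 1*107 = 3 - 107 = -104)
D*k = -2/105*(-104) = 208/105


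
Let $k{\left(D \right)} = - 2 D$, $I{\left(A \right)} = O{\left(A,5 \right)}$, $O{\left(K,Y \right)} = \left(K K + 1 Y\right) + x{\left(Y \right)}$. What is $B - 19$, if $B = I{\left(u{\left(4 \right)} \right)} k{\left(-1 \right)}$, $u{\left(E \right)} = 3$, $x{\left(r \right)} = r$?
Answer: $19$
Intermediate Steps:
$O{\left(K,Y \right)} = K^{2} + 2 Y$ ($O{\left(K,Y \right)} = \left(K K + 1 Y\right) + Y = \left(K^{2} + Y\right) + Y = \left(Y + K^{2}\right) + Y = K^{2} + 2 Y$)
$I{\left(A \right)} = 10 + A^{2}$ ($I{\left(A \right)} = A^{2} + 2 \cdot 5 = A^{2} + 10 = 10 + A^{2}$)
$B = 38$ ($B = \left(10 + 3^{2}\right) \left(\left(-2\right) \left(-1\right)\right) = \left(10 + 9\right) 2 = 19 \cdot 2 = 38$)
$B - 19 = 38 - 19 = 19$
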